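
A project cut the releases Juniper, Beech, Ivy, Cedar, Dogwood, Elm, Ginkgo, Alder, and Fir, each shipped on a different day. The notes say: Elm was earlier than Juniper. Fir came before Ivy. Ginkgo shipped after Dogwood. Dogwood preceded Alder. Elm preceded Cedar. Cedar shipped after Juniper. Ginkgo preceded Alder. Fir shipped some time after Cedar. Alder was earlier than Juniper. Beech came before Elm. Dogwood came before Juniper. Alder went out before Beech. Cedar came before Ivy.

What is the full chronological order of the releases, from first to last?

Dogwood, Ginkgo, Alder, Beech, Elm, Juniper, Cedar, Fir, Ivy

The constraints fix every adjacent pair, so only one ordering works:
Dogwood → Ginkgo → Alder → Beech → Elm → Juniper → Cedar → Fir → Ivy.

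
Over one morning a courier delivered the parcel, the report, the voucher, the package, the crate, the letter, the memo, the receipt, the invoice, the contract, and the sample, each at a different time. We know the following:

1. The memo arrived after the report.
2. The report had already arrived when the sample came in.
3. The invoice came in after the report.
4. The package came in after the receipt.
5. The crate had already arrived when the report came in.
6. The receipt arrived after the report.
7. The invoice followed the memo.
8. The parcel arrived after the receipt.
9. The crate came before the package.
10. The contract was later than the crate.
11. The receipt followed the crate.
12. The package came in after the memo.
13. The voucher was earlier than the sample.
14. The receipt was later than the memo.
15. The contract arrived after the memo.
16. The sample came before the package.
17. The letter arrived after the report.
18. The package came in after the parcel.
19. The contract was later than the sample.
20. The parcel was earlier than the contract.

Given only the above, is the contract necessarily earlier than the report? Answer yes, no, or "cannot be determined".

Tracing the constraints gives the report → the memo → the contract, so the report must come before the contract.
That means the contract cannot be before the report.

no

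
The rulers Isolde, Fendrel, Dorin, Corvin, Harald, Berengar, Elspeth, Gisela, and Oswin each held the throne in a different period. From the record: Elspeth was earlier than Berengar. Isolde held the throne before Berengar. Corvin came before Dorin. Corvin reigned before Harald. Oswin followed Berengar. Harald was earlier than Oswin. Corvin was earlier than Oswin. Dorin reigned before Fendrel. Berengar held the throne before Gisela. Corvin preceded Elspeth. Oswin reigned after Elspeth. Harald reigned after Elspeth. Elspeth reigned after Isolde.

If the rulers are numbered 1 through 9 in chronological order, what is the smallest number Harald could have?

4

Corvin, Elspeth, and Isolde must all come before Harald — 3 forced predecessors.
Nothing else is forced ahead of Harald, so their earliest slot is position 3 + 1 = 4.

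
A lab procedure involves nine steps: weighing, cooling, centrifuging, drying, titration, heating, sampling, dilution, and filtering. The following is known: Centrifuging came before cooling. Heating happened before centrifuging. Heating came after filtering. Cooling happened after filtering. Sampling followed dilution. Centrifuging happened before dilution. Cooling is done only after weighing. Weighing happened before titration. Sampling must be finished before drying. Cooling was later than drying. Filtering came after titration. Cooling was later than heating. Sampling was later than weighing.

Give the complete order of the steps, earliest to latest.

The constraints fix every adjacent pair, so only one ordering works:
weighing → titration → filtering → heating → centrifuging → dilution → sampling → drying → cooling.

weighing, titration, filtering, heating, centrifuging, dilution, sampling, drying, cooling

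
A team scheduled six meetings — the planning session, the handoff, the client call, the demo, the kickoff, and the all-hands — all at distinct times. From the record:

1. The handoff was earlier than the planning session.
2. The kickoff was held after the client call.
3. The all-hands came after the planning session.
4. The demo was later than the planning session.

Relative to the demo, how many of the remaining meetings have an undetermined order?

Forced before the demo: the handoff and the planning session.
That leaves the all-hands, the client call, and the kickoff with no forced order relative to the demo — 3.

3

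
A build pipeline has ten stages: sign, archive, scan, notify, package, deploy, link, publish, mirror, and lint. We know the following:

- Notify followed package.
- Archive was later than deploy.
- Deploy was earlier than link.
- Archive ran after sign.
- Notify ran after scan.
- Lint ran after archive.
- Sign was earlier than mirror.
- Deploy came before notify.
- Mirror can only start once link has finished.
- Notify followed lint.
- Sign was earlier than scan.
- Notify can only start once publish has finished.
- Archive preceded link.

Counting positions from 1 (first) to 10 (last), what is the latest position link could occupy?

9

Link must come before mirror — 1 stage forced after it.
Everything else can be placed before link in some valid order, so link can sit as late as position 10 − 1 = 9.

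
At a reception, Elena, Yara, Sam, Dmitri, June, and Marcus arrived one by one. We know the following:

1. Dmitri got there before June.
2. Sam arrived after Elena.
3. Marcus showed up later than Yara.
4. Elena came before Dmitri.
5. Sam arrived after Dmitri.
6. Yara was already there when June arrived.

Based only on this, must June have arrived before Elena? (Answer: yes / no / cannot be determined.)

Tracing the constraints gives Elena → Dmitri → June, so Elena must come before June.
That means June cannot be before Elena.

no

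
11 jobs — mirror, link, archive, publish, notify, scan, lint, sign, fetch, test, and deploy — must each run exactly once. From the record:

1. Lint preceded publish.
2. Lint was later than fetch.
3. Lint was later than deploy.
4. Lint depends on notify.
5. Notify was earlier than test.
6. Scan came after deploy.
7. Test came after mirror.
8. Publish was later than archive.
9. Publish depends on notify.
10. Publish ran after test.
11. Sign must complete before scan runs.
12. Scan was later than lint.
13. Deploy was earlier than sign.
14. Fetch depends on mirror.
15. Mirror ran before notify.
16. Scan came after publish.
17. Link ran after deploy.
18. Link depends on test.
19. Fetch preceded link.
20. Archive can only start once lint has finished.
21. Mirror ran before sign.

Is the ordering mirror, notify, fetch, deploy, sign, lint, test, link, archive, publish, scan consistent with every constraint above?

yes

Check each stated constraint against the proposed order — e.g. deploy is ahead of scan; notify is ahead of publish. Every pair is in the required order; nothing is violated.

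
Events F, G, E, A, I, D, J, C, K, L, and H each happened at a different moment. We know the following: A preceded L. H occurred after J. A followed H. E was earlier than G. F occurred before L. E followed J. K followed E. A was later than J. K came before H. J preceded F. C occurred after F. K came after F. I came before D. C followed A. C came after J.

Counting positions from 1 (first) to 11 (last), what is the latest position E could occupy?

5

E must come before A, C, G, H, K, and L — 6 events forced after it.
Everything else can be placed before E in some valid order, so E can sit as late as position 11 − 6 = 5.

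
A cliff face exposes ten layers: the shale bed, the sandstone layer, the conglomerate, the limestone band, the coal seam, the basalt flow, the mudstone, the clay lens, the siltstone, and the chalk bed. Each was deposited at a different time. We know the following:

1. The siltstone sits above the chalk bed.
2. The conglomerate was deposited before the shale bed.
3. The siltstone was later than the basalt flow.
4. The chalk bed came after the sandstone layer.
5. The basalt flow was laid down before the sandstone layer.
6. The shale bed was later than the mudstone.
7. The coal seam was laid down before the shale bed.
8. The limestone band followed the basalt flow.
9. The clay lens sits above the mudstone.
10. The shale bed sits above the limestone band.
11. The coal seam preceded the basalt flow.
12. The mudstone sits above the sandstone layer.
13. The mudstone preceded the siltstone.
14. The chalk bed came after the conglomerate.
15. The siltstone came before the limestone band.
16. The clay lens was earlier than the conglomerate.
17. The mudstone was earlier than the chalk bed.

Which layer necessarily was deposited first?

the coal seam

The coal seam has a chain of constraints placing it before every other layer, so the coal seam must be first.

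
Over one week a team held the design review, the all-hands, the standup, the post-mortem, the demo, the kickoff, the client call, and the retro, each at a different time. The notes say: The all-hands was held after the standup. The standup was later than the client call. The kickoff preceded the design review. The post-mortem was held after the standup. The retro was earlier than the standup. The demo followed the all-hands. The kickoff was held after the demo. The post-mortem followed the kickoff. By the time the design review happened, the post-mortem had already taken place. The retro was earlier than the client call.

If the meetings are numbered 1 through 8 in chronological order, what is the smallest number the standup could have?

The client call and the retro must both come before the standup — 2 forced predecessors.
Nothing else is forced ahead of the standup, so its earliest slot is position 2 + 1 = 3.

3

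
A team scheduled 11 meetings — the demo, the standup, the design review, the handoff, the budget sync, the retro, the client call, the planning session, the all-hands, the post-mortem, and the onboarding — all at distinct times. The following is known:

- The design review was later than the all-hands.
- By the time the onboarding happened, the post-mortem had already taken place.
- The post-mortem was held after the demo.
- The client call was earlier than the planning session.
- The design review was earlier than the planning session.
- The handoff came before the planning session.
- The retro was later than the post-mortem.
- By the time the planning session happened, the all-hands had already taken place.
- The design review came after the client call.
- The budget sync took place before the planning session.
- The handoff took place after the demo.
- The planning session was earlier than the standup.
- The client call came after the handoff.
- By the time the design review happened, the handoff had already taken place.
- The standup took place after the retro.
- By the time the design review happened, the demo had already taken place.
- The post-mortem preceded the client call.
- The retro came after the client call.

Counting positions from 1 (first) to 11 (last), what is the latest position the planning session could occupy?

10

The planning session must come before the standup — 1 meeting forced after it.
Everything else can be placed before the planning session in some valid order, so the planning session can sit as late as position 11 − 1 = 10.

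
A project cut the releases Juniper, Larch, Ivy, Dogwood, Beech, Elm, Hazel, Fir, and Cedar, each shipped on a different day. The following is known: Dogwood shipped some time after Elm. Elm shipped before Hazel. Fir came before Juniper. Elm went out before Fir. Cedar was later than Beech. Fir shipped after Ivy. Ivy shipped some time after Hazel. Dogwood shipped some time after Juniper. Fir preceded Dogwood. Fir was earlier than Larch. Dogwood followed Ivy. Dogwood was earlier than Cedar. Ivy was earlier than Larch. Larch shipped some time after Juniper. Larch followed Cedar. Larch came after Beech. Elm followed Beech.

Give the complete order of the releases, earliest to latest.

Beech, Elm, Hazel, Ivy, Fir, Juniper, Dogwood, Cedar, Larch

The constraints fix every adjacent pair, so only one ordering works:
Beech → Elm → Hazel → Ivy → Fir → Juniper → Dogwood → Cedar → Larch.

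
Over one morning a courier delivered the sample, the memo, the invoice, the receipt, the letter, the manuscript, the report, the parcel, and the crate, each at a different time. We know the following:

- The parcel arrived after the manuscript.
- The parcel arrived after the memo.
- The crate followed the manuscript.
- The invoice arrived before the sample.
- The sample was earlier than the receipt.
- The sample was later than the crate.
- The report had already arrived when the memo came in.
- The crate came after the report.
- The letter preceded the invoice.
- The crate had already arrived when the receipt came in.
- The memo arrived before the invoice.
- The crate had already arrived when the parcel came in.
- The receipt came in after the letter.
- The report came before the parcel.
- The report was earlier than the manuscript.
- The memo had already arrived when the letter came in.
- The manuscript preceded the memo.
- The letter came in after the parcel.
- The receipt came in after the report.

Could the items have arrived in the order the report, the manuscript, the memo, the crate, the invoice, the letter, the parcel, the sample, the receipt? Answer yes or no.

no

The constraints require the parcel before the letter, but in the proposed sequence the letter appears ahead of the parcel. That one violation is enough.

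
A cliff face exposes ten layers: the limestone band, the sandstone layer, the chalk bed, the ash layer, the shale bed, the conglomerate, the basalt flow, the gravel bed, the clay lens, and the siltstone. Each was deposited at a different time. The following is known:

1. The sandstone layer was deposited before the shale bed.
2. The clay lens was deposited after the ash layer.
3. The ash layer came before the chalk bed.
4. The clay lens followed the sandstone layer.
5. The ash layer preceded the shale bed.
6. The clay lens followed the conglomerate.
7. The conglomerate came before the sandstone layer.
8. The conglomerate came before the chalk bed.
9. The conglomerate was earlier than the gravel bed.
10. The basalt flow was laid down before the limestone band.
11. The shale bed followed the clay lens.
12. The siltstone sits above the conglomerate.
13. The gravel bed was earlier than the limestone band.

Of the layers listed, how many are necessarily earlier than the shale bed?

4

Directly stated before the shale bed: the ash layer, the clay lens, and the sandstone layer.
The conglomerate reaches the shale bed via the conglomerate → the sandstone layer → the shale bed.
That's the ash layer, the clay lens, the conglomerate, and the sandstone layer — 4 in all.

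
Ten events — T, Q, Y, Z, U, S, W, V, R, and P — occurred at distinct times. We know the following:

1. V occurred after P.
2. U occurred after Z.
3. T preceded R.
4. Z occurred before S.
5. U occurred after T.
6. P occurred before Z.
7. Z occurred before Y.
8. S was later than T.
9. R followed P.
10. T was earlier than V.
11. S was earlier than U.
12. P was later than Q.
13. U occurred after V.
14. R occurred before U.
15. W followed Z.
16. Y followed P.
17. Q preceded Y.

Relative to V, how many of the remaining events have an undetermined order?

Forced before V: P, Q, and T; forced after V: U.
That leaves R, S, W, Y, and Z with no forced order relative to V — 5.

5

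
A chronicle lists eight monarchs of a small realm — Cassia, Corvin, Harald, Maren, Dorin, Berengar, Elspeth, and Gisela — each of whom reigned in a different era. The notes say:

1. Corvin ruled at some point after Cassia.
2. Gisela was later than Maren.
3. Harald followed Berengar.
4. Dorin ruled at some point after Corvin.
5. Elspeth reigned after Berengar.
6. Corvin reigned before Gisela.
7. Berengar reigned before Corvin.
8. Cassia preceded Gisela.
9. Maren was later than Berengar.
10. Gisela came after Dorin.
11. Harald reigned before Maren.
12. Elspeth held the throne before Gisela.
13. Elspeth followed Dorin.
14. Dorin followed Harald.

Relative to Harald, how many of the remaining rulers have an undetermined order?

Forced before Harald: Berengar; forced after Harald: Dorin, Elspeth, Gisela, and Maren.
That leaves Cassia and Corvin with no forced order relative to Harald — 2.

2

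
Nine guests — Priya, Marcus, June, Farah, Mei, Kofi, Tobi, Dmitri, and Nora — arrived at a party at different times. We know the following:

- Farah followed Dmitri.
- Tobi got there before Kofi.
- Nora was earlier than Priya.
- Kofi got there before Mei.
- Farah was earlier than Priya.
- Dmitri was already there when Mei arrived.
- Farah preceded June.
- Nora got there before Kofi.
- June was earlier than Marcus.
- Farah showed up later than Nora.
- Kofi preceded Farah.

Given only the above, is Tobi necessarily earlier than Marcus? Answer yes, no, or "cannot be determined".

yes

Chain the constraints: Tobi → Kofi → Farah → June → Marcus. Each link is directly stated, so Tobi comes before Marcus.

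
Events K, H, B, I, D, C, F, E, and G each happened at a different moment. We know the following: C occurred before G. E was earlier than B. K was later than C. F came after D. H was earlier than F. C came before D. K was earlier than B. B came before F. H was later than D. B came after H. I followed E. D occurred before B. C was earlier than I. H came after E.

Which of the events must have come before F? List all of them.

B, C, D, E, H, K

Directly stated before F: B, D, and H.
C reaches F via C → D → F.
E reaches F via E → B → F.
K reaches F via K → B → F.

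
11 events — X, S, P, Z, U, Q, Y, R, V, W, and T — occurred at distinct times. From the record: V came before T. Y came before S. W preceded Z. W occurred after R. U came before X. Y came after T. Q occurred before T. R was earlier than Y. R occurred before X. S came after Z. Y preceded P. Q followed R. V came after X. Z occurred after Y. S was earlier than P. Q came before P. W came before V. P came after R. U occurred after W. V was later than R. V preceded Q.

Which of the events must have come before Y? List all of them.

Q, R, T, U, V, W, X

Directly stated before Y: R and T.
Q reaches Y via Q → T → Y.
U reaches Y via U → X → V → T → Y.
V reaches Y via V → T → Y.
Likewise W and X each reach Y by chaining the stated constraints.
No chain forces P (or any of the others) ahead of Y.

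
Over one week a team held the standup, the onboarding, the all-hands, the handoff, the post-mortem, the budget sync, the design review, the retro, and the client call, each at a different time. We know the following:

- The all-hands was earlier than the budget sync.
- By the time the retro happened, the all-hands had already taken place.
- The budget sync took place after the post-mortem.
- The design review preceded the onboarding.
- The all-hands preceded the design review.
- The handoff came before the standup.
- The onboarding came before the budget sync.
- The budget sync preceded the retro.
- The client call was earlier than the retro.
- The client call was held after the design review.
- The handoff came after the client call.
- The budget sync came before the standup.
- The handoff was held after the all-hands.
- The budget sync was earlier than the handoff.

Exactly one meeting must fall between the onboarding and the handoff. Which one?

Tracing the constraints gives the onboarding → the budget sync → the handoff, so the budget sync sits after the onboarding and before the handoff.
No other meeting is forced both after the onboarding and before the handoff.

the budget sync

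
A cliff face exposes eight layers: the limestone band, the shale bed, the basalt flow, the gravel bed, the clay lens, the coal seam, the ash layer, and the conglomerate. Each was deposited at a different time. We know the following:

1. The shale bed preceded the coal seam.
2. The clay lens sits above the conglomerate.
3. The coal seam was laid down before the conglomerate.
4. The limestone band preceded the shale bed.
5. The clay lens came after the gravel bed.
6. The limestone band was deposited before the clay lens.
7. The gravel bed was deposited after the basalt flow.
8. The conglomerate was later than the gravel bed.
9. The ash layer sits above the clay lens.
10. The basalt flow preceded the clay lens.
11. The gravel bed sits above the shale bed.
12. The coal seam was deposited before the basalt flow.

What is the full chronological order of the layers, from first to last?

the limestone band, the shale bed, the coal seam, the basalt flow, the gravel bed, the conglomerate, the clay lens, the ash layer

The constraints fix every adjacent pair, so only one ordering works:
the limestone band → the shale bed → the coal seam → the basalt flow → the gravel bed → the conglomerate → the clay lens → the ash layer.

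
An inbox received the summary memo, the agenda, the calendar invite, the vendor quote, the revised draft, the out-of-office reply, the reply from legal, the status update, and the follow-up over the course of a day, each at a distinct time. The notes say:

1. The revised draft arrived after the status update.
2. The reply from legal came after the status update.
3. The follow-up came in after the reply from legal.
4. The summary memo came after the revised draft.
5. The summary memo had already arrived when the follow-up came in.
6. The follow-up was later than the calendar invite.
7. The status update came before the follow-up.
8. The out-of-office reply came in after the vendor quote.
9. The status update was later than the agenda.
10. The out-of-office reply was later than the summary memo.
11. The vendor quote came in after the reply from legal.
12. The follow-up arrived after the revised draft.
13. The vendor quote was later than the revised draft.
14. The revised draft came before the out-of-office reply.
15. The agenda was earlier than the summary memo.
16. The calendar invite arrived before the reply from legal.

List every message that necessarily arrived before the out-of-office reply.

Directly stated before the out-of-office reply: the revised draft, the summary memo, and the vendor quote.
The agenda reaches the out-of-office reply via the agenda → the summary memo → the out-of-office reply.
The calendar invite reaches the out-of-office reply via the calendar invite → the reply from legal → the vendor quote → the out-of-office reply.
The reply from legal reaches the out-of-office reply via the reply from legal → the vendor quote → the out-of-office reply.
Likewise the status update reaches the out-of-office reply by chaining the stated constraints.

the agenda, the calendar invite, the reply from legal, the revised draft, the status update, the summary memo, the vendor quote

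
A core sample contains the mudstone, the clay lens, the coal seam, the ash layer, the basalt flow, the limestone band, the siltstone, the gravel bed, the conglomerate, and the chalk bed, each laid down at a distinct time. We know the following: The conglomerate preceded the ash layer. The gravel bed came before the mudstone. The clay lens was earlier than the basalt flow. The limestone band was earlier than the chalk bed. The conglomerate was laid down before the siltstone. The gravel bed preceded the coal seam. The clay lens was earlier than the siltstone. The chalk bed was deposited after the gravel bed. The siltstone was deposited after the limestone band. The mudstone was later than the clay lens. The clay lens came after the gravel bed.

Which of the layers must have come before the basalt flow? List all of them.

Directly stated before the basalt flow: the clay lens.
The gravel bed reaches the basalt flow via the gravel bed → the clay lens → the basalt flow.
No chain forces the chalk bed (or any of the others) ahead of the basalt flow.

the clay lens, the gravel bed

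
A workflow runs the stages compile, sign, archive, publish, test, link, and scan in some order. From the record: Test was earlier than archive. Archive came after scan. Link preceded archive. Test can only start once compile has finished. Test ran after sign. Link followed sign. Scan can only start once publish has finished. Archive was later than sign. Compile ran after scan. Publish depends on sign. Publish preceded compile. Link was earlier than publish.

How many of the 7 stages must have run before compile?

4

Directly stated before compile: publish and scan.
Link reaches compile via link → publish → compile.
Sign reaches compile via sign → publish → compile.
No chain forces archive (or any of the others) ahead of compile.
That's link, publish, scan, and sign — 4 in all.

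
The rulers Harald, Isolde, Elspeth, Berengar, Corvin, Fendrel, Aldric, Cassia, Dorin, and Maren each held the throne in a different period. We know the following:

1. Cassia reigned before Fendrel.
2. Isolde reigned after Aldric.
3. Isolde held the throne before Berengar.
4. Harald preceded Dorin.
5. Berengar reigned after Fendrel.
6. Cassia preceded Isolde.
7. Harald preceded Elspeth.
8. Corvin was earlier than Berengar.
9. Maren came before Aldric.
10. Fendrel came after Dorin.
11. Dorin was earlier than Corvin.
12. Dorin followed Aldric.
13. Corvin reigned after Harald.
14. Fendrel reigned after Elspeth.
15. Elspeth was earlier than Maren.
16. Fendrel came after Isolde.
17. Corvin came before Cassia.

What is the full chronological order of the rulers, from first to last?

The constraints fix every adjacent pair, so only one ordering works:
Harald → Elspeth → Maren → Aldric → Dorin → Corvin → Cassia → Isolde → Fendrel → Berengar.

Harald, Elspeth, Maren, Aldric, Dorin, Corvin, Cassia, Isolde, Fendrel, Berengar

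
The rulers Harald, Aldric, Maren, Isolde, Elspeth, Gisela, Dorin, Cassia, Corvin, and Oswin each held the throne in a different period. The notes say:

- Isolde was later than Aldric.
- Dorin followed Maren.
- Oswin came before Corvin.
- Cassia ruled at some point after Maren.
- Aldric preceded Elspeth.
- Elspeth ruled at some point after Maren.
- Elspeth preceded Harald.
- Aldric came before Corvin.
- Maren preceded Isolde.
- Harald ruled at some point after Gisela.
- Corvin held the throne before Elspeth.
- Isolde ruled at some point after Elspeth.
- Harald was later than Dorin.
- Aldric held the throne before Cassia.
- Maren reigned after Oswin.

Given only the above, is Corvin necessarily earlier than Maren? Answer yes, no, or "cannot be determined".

No chain of stated constraints runs from Corvin to Maren, and none runs from Maren to Corvin either.
So the relative order of Corvin and Maren is not fixed by the given facts.

cannot be determined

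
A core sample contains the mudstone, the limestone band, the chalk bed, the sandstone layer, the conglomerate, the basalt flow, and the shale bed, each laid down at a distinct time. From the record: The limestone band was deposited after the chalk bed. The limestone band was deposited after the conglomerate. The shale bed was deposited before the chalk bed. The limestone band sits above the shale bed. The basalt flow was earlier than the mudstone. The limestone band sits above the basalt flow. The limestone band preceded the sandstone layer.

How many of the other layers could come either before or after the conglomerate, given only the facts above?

4

Forced after the conglomerate: the limestone band and the sandstone layer.
That leaves the basalt flow, the chalk bed, the mudstone, and the shale bed with no forced order relative to the conglomerate — 4.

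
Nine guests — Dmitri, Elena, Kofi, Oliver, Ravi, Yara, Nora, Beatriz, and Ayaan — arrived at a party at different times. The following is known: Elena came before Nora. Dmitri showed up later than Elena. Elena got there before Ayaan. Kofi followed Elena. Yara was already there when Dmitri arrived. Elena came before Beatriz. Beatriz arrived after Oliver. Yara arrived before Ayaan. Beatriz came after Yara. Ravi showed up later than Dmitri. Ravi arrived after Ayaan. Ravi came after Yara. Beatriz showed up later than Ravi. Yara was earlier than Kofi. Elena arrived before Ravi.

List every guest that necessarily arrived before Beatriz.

Ayaan, Dmitri, Elena, Oliver, Ravi, Yara

Directly stated before Beatriz: Elena, Oliver, Ravi, and Yara.
Ayaan reaches Beatriz via Ayaan → Ravi → Beatriz.
Dmitri reaches Beatriz via Dmitri → Ravi → Beatriz.
No chain forces Nora (or any of the others) ahead of Beatriz.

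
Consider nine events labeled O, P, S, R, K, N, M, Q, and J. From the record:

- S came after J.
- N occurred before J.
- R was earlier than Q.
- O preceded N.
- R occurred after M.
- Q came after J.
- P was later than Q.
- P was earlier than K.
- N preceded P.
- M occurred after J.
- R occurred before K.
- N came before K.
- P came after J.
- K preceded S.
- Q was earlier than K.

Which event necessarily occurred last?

Every other event has a chain of constraints placing it before S, so S is last.

S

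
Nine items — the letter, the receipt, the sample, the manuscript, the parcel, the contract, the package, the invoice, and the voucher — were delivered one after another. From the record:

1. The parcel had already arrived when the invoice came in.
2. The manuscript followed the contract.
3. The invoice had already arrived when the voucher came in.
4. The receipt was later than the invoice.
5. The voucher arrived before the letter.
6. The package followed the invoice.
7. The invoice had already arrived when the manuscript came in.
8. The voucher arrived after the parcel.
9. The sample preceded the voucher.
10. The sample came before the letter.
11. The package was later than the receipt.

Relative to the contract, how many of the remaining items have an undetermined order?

7

Forced after the contract: the manuscript.
That leaves the invoice, the letter, the package, the parcel, the receipt, the sample, and the voucher with no forced order relative to the contract — 7.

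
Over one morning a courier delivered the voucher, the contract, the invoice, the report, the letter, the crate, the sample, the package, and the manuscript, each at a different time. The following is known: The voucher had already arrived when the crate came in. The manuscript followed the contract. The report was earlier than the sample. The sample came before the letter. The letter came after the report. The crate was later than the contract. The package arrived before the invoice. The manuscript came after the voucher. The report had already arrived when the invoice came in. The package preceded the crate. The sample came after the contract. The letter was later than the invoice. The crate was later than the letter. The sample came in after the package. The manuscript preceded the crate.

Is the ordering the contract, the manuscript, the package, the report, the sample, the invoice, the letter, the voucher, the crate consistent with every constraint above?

The constraints require the voucher before the manuscript, but in the proposed sequence the manuscript appears ahead of the voucher. That one violation is enough.

no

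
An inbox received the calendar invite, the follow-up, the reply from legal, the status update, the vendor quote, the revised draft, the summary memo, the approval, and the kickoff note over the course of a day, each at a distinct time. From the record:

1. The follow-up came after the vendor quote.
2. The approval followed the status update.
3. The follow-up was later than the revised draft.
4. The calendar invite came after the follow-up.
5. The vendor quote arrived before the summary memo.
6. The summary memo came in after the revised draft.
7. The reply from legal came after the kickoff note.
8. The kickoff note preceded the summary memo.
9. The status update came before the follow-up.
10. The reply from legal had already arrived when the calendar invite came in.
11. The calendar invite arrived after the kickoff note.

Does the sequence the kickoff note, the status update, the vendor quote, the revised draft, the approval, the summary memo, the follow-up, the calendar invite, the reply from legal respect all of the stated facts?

no

The constraints require the reply from legal before the calendar invite, but in the proposed sequence the calendar invite appears ahead of the reply from legal. That one violation is enough.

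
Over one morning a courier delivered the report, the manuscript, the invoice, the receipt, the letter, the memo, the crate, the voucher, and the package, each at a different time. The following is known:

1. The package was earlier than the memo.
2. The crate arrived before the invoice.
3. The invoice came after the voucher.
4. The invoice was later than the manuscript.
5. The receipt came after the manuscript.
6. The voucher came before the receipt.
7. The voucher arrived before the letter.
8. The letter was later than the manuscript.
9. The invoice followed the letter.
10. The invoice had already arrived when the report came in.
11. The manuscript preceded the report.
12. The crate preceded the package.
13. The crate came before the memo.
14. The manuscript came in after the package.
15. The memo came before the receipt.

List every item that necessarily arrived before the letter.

Directly stated before the letter: the manuscript and the voucher.
The crate reaches the letter via the crate → the package → the manuscript → the letter.
The package reaches the letter via the package → the manuscript → the letter.
No chain forces the receipt (or any of the others) ahead of the letter.

the crate, the manuscript, the package, the voucher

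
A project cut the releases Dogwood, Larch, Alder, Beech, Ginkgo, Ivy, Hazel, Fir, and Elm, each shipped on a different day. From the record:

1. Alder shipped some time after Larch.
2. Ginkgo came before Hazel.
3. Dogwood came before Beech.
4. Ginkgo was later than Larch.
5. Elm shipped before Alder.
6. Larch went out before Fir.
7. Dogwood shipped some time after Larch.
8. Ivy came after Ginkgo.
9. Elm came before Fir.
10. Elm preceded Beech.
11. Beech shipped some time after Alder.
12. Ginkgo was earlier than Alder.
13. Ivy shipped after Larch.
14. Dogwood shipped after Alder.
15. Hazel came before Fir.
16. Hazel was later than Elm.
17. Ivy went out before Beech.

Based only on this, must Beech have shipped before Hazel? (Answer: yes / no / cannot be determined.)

No chain of stated constraints runs from Beech to Hazel, and none runs from Hazel to Beech either.
So the relative order of Beech and Hazel is not fixed by the given facts.

cannot be determined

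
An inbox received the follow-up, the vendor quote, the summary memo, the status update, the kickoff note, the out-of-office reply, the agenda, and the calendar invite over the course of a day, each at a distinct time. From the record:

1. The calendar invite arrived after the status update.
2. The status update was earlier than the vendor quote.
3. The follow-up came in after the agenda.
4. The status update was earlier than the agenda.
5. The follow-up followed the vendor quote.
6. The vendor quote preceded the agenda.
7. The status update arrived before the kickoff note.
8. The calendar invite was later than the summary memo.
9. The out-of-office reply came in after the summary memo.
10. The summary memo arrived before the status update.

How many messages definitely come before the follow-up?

Directly stated before the follow-up: the agenda and the vendor quote.
The status update reaches the follow-up via the status update → the agenda → the follow-up.
The summary memo reaches the follow-up via the summary memo → the status update → the agenda → the follow-up.
No chain forces the calendar invite (or any of the others) ahead of the follow-up.
That's the agenda, the status update, the summary memo, and the vendor quote — 4 in all.

4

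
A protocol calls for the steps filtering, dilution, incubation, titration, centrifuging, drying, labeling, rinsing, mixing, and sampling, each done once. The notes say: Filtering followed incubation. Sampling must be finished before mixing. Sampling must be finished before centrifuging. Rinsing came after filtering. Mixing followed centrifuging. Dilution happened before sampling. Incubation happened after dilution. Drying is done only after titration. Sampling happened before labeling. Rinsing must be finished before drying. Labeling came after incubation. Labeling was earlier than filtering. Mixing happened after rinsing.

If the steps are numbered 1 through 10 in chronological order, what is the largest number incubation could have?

Incubation must come before drying, filtering, labeling, mixing, and rinsing — 5 steps forced after it.
Everything else can be placed before incubation in some valid order, so incubation can sit as late as position 10 − 5 = 5.

5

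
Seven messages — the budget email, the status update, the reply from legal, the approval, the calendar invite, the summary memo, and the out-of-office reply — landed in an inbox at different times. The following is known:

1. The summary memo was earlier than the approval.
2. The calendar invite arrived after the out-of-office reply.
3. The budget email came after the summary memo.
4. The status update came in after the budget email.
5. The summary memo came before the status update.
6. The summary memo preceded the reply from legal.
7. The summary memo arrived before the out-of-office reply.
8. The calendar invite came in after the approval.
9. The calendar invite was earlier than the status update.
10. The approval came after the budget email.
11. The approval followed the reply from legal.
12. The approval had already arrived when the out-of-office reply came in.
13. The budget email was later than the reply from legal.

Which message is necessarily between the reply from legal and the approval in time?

the budget email

Tracing the constraints gives the reply from legal → the budget email → the approval, so the budget email sits after the reply from legal and before the approval.
No other message is forced both after the reply from legal and before the approval.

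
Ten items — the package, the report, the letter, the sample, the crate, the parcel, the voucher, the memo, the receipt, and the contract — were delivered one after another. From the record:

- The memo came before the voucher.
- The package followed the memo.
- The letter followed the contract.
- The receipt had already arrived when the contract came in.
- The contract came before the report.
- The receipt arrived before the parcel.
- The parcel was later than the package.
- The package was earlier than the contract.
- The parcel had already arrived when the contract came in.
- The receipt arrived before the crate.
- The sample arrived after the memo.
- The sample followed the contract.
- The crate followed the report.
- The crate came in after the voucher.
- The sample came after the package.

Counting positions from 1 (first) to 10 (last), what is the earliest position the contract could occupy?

5

The memo, the package, the parcel, and the receipt must all come before the contract — 4 forced predecessors.
Nothing else is forced ahead of the contract, so its earliest slot is position 4 + 1 = 5.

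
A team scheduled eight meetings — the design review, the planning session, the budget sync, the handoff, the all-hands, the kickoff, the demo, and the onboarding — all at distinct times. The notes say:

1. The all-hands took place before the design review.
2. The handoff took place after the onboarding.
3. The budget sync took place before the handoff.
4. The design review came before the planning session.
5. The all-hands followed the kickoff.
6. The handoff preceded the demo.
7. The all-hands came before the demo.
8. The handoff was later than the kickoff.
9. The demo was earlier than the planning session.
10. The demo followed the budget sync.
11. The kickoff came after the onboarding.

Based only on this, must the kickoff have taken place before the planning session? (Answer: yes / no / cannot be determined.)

yes

Chain the constraints: the kickoff → the handoff → the demo → the planning session. Each link is directly stated, so the kickoff comes before the planning session.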